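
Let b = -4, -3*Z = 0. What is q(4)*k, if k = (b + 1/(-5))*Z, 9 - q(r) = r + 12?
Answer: 0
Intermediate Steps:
Z = 0 (Z = -1/3*0 = 0)
q(r) = -3 - r (q(r) = 9 - (r + 12) = 9 - (12 + r) = 9 + (-12 - r) = -3 - r)
k = 0 (k = (-4 + 1/(-5))*0 = (-4 - 1/5)*0 = -21/5*0 = 0)
q(4)*k = (-3 - 1*4)*0 = (-3 - 4)*0 = -7*0 = 0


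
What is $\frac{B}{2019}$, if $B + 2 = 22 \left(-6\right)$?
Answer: $- \frac{134}{2019} \approx -0.06637$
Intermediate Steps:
$B = -134$ ($B = -2 + 22 \left(-6\right) = -2 - 132 = -134$)
$\frac{B}{2019} = - \frac{134}{2019}$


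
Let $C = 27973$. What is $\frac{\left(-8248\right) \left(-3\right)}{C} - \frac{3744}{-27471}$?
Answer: $\frac{261491112}{256148761} \approx 1.0209$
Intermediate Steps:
$\frac{\left(-8248\right) \left(-3\right)}{C} - \frac{3744}{-27471} = \frac{\left(-8248\right) \left(-3\right)}{27973} - \frac{3744}{-27471} = 24744 \cdot \frac{1}{27973} - - \frac{1248}{9157} = \frac{24744}{27973} + \frac{1248}{9157} = \frac{261491112}{256148761}$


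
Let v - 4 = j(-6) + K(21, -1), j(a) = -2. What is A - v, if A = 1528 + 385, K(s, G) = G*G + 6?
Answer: 1904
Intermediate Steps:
K(s, G) = 6 + G² (K(s, G) = G² + 6 = 6 + G²)
A = 1913
v = 9 (v = 4 + (-2 + (6 + (-1)²)) = 4 + (-2 + (6 + 1)) = 4 + (-2 + 7) = 4 + 5 = 9)
A - v = 1913 - 1*9 = 1913 - 9 = 1904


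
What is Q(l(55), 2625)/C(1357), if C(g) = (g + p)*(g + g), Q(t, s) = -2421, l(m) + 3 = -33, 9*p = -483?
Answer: -7263/10611740 ≈ -0.00068443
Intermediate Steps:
p = -161/3 (p = (⅑)*(-483) = -161/3 ≈ -53.667)
l(m) = -36 (l(m) = -3 - 33 = -36)
C(g) = 2*g*(-161/3 + g) (C(g) = (g - 161/3)*(g + g) = (-161/3 + g)*(2*g) = 2*g*(-161/3 + g))
Q(l(55), 2625)/C(1357) = -2421*3/(2714*(-161 + 3*1357)) = -2421*3/(2714*(-161 + 4071)) = -2421/((⅔)*1357*3910) = -2421/10611740/3 = -2421*3/10611740 = -7263/10611740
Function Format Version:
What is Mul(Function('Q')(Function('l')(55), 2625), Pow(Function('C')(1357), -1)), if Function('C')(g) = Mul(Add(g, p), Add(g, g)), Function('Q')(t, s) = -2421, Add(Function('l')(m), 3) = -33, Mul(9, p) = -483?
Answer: Rational(-7263, 10611740) ≈ -0.00068443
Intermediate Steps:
p = Rational(-161, 3) (p = Mul(Rational(1, 9), -483) = Rational(-161, 3) ≈ -53.667)
Function('l')(m) = -36 (Function('l')(m) = Add(-3, -33) = -36)
Function('C')(g) = Mul(2, g, Add(Rational(-161, 3), g)) (Function('C')(g) = Mul(Add(g, Rational(-161, 3)), Add(g, g)) = Mul(Add(Rational(-161, 3), g), Mul(2, g)) = Mul(2, g, Add(Rational(-161, 3), g)))
Mul(Function('Q')(Function('l')(55), 2625), Pow(Function('C')(1357), -1)) = Mul(-2421, Pow(Mul(Rational(2, 3), 1357, Add(-161, Mul(3, 1357))), -1)) = Mul(-2421, Pow(Mul(Rational(2, 3), 1357, Add(-161, 4071)), -1)) = Mul(-2421, Pow(Mul(Rational(2, 3), 1357, 3910), -1)) = Mul(-2421, Pow(Rational(10611740, 3), -1)) = Mul(-2421, Rational(3, 10611740)) = Rational(-7263, 10611740)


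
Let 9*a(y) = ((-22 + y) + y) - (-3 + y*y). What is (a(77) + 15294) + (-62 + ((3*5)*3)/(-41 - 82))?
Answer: 5382919/369 ≈ 14588.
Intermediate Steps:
a(y) = -19/9 - y**2/9 + 2*y/9 (a(y) = (((-22 + y) + y) - (-3 + y*y))/9 = ((-22 + 2*y) - (-3 + y**2))/9 = ((-22 + 2*y) + (3 - y**2))/9 = (-19 - y**2 + 2*y)/9 = -19/9 - y**2/9 + 2*y/9)
(a(77) + 15294) + (-62 + ((3*5)*3)/(-41 - 82)) = ((-19/9 - 1/9*77**2 + (2/9)*77) + 15294) + (-62 + ((3*5)*3)/(-41 - 82)) = ((-19/9 - 1/9*5929 + 154/9) + 15294) + (-62 + (15*3)/(-123)) = ((-19/9 - 5929/9 + 154/9) + 15294) + (-62 - 1/123*45) = (-5794/9 + 15294) + (-62 - 15/41) = 131852/9 - 2557/41 = 5382919/369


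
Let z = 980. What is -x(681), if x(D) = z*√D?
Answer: -980*√681 ≈ -25574.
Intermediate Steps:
x(D) = 980*√D
-x(681) = -980*√681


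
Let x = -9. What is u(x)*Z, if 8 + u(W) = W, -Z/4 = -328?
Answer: -22304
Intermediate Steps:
Z = 1312 (Z = -4*(-328) = 1312)
u(W) = -8 + W
u(x)*Z = (-8 - 9)*1312 = -17*1312 = -22304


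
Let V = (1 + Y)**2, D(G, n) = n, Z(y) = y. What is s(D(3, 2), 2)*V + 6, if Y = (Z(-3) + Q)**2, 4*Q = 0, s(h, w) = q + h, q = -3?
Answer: -94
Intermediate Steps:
s(h, w) = -3 + h
Q = 0 (Q = (1/4)*0 = 0)
Y = 9 (Y = (-3 + 0)**2 = (-3)**2 = 9)
V = 100 (V = (1 + 9)**2 = 10**2 = 100)
s(D(3, 2), 2)*V + 6 = (-3 + 2)*100 + 6 = -1*100 + 6 = -100 + 6 = -94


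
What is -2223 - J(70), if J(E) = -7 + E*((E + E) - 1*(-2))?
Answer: -12156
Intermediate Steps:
J(E) = -7 + E*(2 + 2*E) (J(E) = -7 + E*(2*E + 2) = -7 + E*(2 + 2*E))
-2223 - J(70) = -2223 - (-7 + 2*70 + 2*70²) = -2223 - (-7 + 140 + 2*4900) = -2223 - (-7 + 140 + 9800) = -2223 - 1*9933 = -2223 - 9933 = -12156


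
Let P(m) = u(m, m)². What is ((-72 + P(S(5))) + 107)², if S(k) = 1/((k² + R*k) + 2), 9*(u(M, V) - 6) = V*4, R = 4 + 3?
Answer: 30618637294921/6059221281 ≈ 5053.2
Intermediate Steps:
R = 7
u(M, V) = 6 + 4*V/9 (u(M, V) = 6 + (V*4)/9 = 6 + (4*V)/9 = 6 + 4*V/9)
S(k) = 1/(2 + k² + 7*k) (S(k) = 1/((k² + 7*k) + 2) = 1/(2 + k² + 7*k))
P(m) = (6 + 4*m/9)²
((-72 + P(S(5))) + 107)² = ((-72 + 4*(27 + 2/(2 + 5² + 7*5))²/81) + 107)² = ((-72 + 4*(27 + 2/(2 + 25 + 35))²/81) + 107)² = ((-72 + 4*(27 + 2/62)²/81) + 107)² = ((-72 + 4*(27 + 2*(1/62))²/81) + 107)² = ((-72 + 4*(27 + 1/31)²/81) + 107)² = ((-72 + 4*(838/31)²/81) + 107)² = ((-72 + (4/81)*(702244/961)) + 107)² = ((-72 + 2808976/77841) + 107)² = (-2795576/77841 + 107)² = (5533411/77841)² = 30618637294921/6059221281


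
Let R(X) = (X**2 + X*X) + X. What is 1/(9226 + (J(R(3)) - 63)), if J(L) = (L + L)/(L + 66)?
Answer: 29/265741 ≈ 0.00010913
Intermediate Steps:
R(X) = X + 2*X**2 (R(X) = (X**2 + X**2) + X = 2*X**2 + X = X + 2*X**2)
J(L) = 2*L/(66 + L) (J(L) = (2*L)/(66 + L) = 2*L/(66 + L))
1/(9226 + (J(R(3)) - 63)) = 1/(9226 + (2*(3*(1 + 2*3))/(66 + 3*(1 + 2*3)) - 63)) = 1/(9226 + (2*(3*(1 + 6))/(66 + 3*(1 + 6)) - 63)) = 1/(9226 + (2*(3*7)/(66 + 3*7) - 63)) = 1/(9226 + (2*21/(66 + 21) - 63)) = 1/(9226 + (2*21/87 - 63)) = 1/(9226 + (2*21*(1/87) - 63)) = 1/(9226 + (14/29 - 63)) = 1/(9226 - 1813/29) = 1/(265741/29) = 29/265741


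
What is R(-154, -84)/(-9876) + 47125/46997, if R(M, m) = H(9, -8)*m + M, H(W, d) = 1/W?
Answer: 709624015/696213558 ≈ 1.0193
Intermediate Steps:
R(M, m) = M + m/9 (R(M, m) = m/9 + M = M + m/9)
R(-154, -84)/(-9876) + 47125/46997 = (-154 + (1/9)*(-84))/(-9876) + 47125/46997 = (-154 - 28/3)*(-1/9876) + 47125*(1/46997) = -490/3*(-1/9876) + 47125/46997 = 245/14814 + 47125/46997 = 709624015/696213558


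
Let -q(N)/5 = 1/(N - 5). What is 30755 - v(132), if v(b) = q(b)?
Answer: 3905890/127 ≈ 30755.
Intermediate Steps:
q(N) = -5/(-5 + N) (q(N) = -5/(N - 5) = -5/(-5 + N))
v(b) = -5/(-5 + b)
30755 - v(132) = 30755 - (-5)/(-5 + 132) = 30755 - (-5)/127 = 30755 - 1*(-5/127) = 30755 + 5/127 = 3905890/127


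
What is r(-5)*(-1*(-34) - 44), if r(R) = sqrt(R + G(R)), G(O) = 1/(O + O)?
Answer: -I*sqrt(510) ≈ -22.583*I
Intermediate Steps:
G(O) = 1/(2*O)
r(R) = sqrt(R + 1/(2*R))
r(-5)*(-1*(-34) - 44) = (sqrt(2/(-5) + 4*(-5))/2)*(-1*(-34) - 44) = (sqrt(2*(-1/5) - 20)/2)*(34 - 44) = (sqrt(-2/5 - 20)/2)*(-10) = (sqrt(-102/5)/2)*(-10) = ((I*sqrt(510)/5)/2)*(-10) = (I*sqrt(510)/10)*(-10) = -I*sqrt(510)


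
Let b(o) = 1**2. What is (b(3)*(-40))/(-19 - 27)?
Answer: 20/23 ≈ 0.86957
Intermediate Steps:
b(o) = 1
(b(3)*(-40))/(-19 - 27) = (1*(-40))/(-19 - 27) = -40/(-46) = -40*(-1/46) = 20/23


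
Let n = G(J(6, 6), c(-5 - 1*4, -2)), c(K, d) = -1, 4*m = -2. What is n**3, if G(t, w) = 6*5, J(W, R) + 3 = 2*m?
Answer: 27000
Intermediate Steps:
m = -1/2 (m = (1/4)*(-2) = -1/2 ≈ -0.50000)
J(W, R) = -4 (J(W, R) = -3 + 2*(-1/2) = -3 - 1 = -4)
G(t, w) = 30
n = 30
n**3 = 30**3 = 27000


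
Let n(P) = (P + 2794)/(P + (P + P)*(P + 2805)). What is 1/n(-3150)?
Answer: -1085175/178 ≈ -6096.5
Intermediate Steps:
n(P) = (2794 + P)/(P + 2*P*(2805 + P)) (n(P) = (2794 + P)/(P + (2*P)*(2805 + P)) = (2794 + P)/(P + 2*P*(2805 + P)))
1/n(-3150) = 1/((2794 - 3150)/((-3150)*(5611 + 2*(-3150)))) = 1/(-1/3150*(-356)/(5611 - 6300)) = 1/(-1/3150*(-356)/(-689)) = 1/(-1/3150*(-1/689)*(-356)) = 1/(-178/1085175) = -1085175/178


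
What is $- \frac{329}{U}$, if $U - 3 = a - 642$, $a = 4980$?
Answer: $- \frac{329}{4341} \approx -0.075789$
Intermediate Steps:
$U = 4341$ ($U = 3 + \left(4980 - 642\right) = 3 + 4338 = 4341$)
$- \frac{329}{U} = - \frac{329}{4341}$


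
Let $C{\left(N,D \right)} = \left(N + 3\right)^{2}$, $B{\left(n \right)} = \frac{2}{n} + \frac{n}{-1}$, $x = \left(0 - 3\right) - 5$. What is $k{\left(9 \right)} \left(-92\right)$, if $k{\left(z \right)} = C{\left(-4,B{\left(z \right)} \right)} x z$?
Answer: $6624$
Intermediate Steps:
$x = -8$ ($x = -3 - 5 = -8$)
$B{\left(n \right)} = - n + \frac{2}{n}$ ($B{\left(n \right)} = \frac{2}{n} + n \left(-1\right) = \frac{2}{n} - n = - n + \frac{2}{n}$)
$C{\left(N,D \right)} = \left(3 + N\right)^{2}$
$k{\left(z \right)} = - 8 z$ ($k{\left(z \right)} = \left(3 - 4\right)^{2} \left(- 8 z\right) = \left(-1\right)^{2} \left(- 8 z\right) = 1 \left(- 8 z\right) = - 8 z$)
$k{\left(9 \right)} \left(-92\right) = \left(-8\right) 9 \left(-92\right) = \left(-72\right) \left(-92\right) = 6624$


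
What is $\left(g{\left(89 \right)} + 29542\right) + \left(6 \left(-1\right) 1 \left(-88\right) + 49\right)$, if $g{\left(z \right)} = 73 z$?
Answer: $36616$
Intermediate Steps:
$\left(g{\left(89 \right)} + 29542\right) + \left(6 \left(-1\right) 1 \left(-88\right) + 49\right) = \left(73 \cdot 89 + 29542\right) + \left(6 \left(-1\right) 1 \left(-88\right) + 49\right) = \left(6497 + 29542\right) + \left(\left(-6\right) 1 \left(-88\right) + 49\right) = 36039 + \left(\left(-6\right) \left(-88\right) + 49\right) = 36039 + \left(528 + 49\right) = 36039 + 577 = 36616$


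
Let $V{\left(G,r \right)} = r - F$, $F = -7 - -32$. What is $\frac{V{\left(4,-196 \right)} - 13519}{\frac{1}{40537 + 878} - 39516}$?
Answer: $\frac{569042100}{1636555139} \approx 0.34771$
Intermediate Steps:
$F = 25$ ($F = -7 + 32 = 25$)
$V{\left(G,r \right)} = -25 + r$ ($V{\left(G,r \right)} = r - 25 = -25 + r$)
$\frac{V{\left(4,-196 \right)} - 13519}{\frac{1}{40537 + 878} - 39516} = \frac{\left(-25 - 196\right) - 13519}{\frac{1}{40537 + 878} - 39516} = \frac{-221 - 13519}{\frac{1}{41415} - 39516} = - \frac{13740}{\frac{1}{41415} - 39516} = - \frac{13740}{- \frac{1636555139}{41415}} = \left(-13740\right) \left(- \frac{41415}{1636555139}\right) = \frac{569042100}{1636555139}$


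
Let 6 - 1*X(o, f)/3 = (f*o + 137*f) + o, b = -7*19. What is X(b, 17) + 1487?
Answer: 1700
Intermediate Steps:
b = -133
X(o, f) = 18 - 411*f - 3*o - 3*f*o (X(o, f) = 18 - 3*((f*o + 137*f) + o) = 18 - 3*((137*f + f*o) + o) = 18 - 3*(o + 137*f + f*o) = 18 + (-411*f - 3*o - 3*f*o) = 18 - 411*f - 3*o - 3*f*o)
X(b, 17) + 1487 = (18 - 411*17 - 3*(-133) - 3*17*(-133)) + 1487 = (18 - 6987 + 399 + 6783) + 1487 = 213 + 1487 = 1700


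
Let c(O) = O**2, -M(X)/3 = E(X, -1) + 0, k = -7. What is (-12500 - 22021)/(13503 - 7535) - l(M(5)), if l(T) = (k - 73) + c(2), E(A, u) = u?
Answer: 419047/5968 ≈ 70.216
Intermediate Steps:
M(X) = 3 (M(X) = -3*(-1 + 0) = -3*(-1) = 3)
l(T) = -76 (l(T) = (-7 - 73) + 2**2 = -80 + 4 = -76)
(-12500 - 22021)/(13503 - 7535) - l(M(5)) = (-12500 - 22021)/(13503 - 7535) - 1*(-76) = -34521/5968 + 76 = 419047/5968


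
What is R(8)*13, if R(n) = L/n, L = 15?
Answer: 195/8 ≈ 24.375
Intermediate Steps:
R(n) = 15/n
R(8)*13 = (15/8)*13 = 195/8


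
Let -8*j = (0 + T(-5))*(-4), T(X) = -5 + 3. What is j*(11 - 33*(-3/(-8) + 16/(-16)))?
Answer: -253/8 ≈ -31.625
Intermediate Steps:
T(X) = -2
j = -1 (j = -(0 - 2)*(-4)/8 = -(-1)*(-4)/4 = -⅛*8 = -1)
j*(11 - 33*(-3/(-8) + 16/(-16))) = -(11 - 33*(-3/(-8) + 16/(-16))) = -(11 - 33*(-3*(-⅛) + 16*(-1/16))) = -(11 - 33*(3/8 - 1)) = -(11 - 33*(-5/8)) = -(11 + 165/8) = -1*253/8 = -253/8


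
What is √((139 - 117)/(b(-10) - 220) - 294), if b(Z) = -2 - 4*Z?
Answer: I*√2435615/91 ≈ 17.15*I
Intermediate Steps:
√((139 - 117)/(b(-10) - 220) - 294) = √((139 - 117)/((-2 - 4*(-10)) - 220) - 294) = √(22/((-2 + 40) - 220) - 294) = √(22/(38 - 220) - 294) = √(22/(-182) - 294) = √(22*(-1/182) - 294) = √(-11/91 - 294) = √(-26765/91) = I*√2435615/91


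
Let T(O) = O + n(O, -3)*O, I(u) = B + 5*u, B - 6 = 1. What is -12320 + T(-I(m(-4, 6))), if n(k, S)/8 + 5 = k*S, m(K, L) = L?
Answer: -43733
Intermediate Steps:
B = 7 (B = 6 + 1 = 7)
I(u) = 7 + 5*u
n(k, S) = -40 + 8*S*k (n(k, S) = -40 + 8*(k*S) = -40 + 8*(S*k) = -40 + 8*S*k)
T(O) = O + O*(-40 - 24*O) (T(O) = O + (-40 + 8*(-3)*O)*O = O + (-40 - 24*O)*O = O + O*(-40 - 24*O))
-12320 + T(-I(m(-4, 6))) = -12320 - 3*(-(7 + 5*6))*(13 + 8*(-(7 + 5*6))) = -12320 - 3*(-(7 + 30))*(13 + 8*(-(7 + 30))) = -12320 - 3*(-1*37)*(13 + 8*(-1*37)) = -12320 - 3*(-37)*(13 + 8*(-37)) = -12320 - 3*(-37)*(13 - 296) = -12320 - 3*(-37)*(-283) = -12320 - 31413 = -43733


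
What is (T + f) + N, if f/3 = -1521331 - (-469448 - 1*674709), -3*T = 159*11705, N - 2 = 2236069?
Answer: 484184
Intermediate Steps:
N = 2236071 (N = 2 + 2236069 = 2236071)
T = -620365 (T = -53*11705 = -⅓*1861095 = -620365)
f = -1131522 (f = 3*(-1521331 - (-469448 - 1*674709)) = 3*(-1521331 - (-469448 - 674709)) = 3*(-1521331 - 1*(-1144157)) = 3*(-1521331 + 1144157) = 3*(-377174) = -1131522)
(T + f) + N = (-620365 - 1131522) + 2236071 = -1751887 + 2236071 = 484184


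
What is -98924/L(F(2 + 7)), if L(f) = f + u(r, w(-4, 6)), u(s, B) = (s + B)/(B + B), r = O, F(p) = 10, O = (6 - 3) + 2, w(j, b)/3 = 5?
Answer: -74193/8 ≈ -9274.1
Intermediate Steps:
w(j, b) = 15 (w(j, b) = 3*5 = 15)
O = 5 (O = 3 + 2 = 5)
r = 5
u(s, B) = (B + s)/(2*B) (u(s, B) = (B + s)/((2*B)) = (B + s)*(1/(2*B)) = (B + s)/(2*B))
L(f) = ⅔ + f (L(f) = f + (½)*(15 + 5)/15 = f + (½)*(1/15)*20 = f + ⅔ = ⅔ + f)
-98924/L(F(2 + 7)) = -98924/(⅔ + 10) = -98924/32/3 = -98924*3/32 = -74193/8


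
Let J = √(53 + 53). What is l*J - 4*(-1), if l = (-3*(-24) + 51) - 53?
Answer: 4 + 70*√106 ≈ 724.69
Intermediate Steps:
J = √106 ≈ 10.296
l = 70 (l = (72 + 51) - 53 = 123 - 53 = 70)
l*J - 4*(-1) = 70*√106 - 4*(-1) = 70*√106 + 4 = 4 + 70*√106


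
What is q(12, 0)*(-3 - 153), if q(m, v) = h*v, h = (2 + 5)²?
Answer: 0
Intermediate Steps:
h = 49 (h = 7² = 49)
q(m, v) = 49*v
q(12, 0)*(-3 - 153) = (49*0)*(-3 - 153) = 0*(-156) = 0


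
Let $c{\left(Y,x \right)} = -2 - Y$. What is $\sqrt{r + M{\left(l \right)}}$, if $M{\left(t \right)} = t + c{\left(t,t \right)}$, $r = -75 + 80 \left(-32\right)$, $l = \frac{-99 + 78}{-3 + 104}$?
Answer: $3 i \sqrt{293} \approx 51.352 i$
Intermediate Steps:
$l = - \frac{21}{101} \approx -0.20792$
$r = -2635$ ($r = -75 - 2560 = -2635$)
$M{\left(t \right)} = -2$ ($M{\left(t \right)} = t - \left(2 + t\right) = -2$)
$\sqrt{r + M{\left(l \right)}} = \sqrt{-2635 - 2} = \sqrt{-2637} = 3 i \sqrt{293}$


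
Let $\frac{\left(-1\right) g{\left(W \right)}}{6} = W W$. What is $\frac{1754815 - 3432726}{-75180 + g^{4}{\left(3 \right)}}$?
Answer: $- \frac{1677911}{8427876} \approx -0.19909$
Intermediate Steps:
$g{\left(W \right)} = - 6 W^{2}$ ($g{\left(W \right)} = - 6 W W = - 6 W^{2}$)
$\frac{1754815 - 3432726}{-75180 + g^{4}{\left(3 \right)}} = \frac{1754815 - 3432726}{-75180 + \left(- 6 \cdot 3^{2}\right)^{4}} = - \frac{1677911}{-75180 + \left(\left(-6\right) 9\right)^{4}} = - \frac{1677911}{-75180 + \left(-54\right)^{4}} = - \frac{1677911}{-75180 + 8503056} = - \frac{1677911}{8427876}$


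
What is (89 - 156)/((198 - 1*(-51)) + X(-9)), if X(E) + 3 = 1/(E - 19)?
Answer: -1876/6887 ≈ -0.27240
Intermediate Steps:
X(E) = -3 + 1/(-19 + E) (X(E) = -3 + 1/(E - 19) = -3 + 1/(-19 + E))
(89 - 156)/((198 - 1*(-51)) + X(-9)) = (89 - 156)/((198 - 1*(-51)) + (58 - 3*(-9))/(-19 - 9)) = -67/((198 + 51) + (58 + 27)/(-28)) = -67/(249 - 1/28*85) = -67/(249 - 85/28) = -67/6887/28 = -67*28/6887 = -1876/6887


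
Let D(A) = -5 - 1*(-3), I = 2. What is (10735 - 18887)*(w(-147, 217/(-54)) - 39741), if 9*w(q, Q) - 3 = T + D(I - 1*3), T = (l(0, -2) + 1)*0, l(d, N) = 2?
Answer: 2915709536/9 ≈ 3.2397e+8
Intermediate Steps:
D(A) = -2 (D(A) = -5 + 3 = -2)
T = 0 (T = (2 + 1)*0 = 3*0 = 0)
w(q, Q) = ⅑ (w(q, Q) = ⅓ + (0 - 2)/9 = ⅓ + (⅑)*(-2) = ⅓ - 2/9 = ⅑)
(10735 - 18887)*(w(-147, 217/(-54)) - 39741) = (10735 - 18887)*(⅑ - 39741) = -8152*(-357668/9) = 2915709536/9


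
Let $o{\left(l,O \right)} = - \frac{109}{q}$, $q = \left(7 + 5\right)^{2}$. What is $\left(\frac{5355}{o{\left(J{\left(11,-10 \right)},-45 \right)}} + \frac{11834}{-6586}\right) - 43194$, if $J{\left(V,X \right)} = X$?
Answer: $- \frac{18043867891}{358937} \approx -50270.0$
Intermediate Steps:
$q = 144$ ($q = 12^{2} = 144$)
$o{\left(l,O \right)} = - \frac{109}{144}$
$\left(\frac{5355}{o{\left(J{\left(11,-10 \right)},-45 \right)}} + \frac{11834}{-6586}\right) - 43194 = \left(\frac{5355}{- \frac{109}{144}} + \frac{11834}{-6586}\right) - 43194 = \left(5355 \left(- \frac{144}{109}\right) + 11834 \left(- \frac{1}{6586}\right)\right) - 43194 = \left(- \frac{771120}{109} - \frac{5917}{3293}\right) - 43194 = - \frac{2539943113}{358937} - 43194 = - \frac{18043867891}{358937}$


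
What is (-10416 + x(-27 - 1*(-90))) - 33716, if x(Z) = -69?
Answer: -44201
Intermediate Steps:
(-10416 + x(-27 - 1*(-90))) - 33716 = (-10416 - 69) - 33716 = -10485 - 33716 = -44201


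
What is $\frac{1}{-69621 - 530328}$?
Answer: $- \frac{1}{599949} \approx -1.6668 \cdot 10^{-6}$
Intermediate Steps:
$\frac{1}{-69621 - 530328} = \frac{1}{-599949} = - \frac{1}{599949}$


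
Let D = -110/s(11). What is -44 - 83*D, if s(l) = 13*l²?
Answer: -5462/143 ≈ -38.196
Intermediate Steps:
D = -10/143 (D = -110/(13*11²) = -110/(13*121) = -110/1573 = -110*1/1573 = -10/143 ≈ -0.069930)
-44 - 83*D = -44 - 83*(-10/143) = -44 + 830/143 = -5462/143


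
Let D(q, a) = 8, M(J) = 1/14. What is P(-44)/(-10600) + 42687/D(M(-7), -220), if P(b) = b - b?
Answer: 42687/8 ≈ 5335.9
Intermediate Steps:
P(b) = 0
M(J) = 1/14
P(-44)/(-10600) + 42687/D(M(-7), -220) = 0/(-10600) + 42687/8 = 0*(-1/10600) + 42687*(1/8) = 0 + 42687/8 = 42687/8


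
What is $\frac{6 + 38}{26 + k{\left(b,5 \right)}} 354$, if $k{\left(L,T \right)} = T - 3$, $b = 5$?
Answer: $\frac{3894}{7} \approx 556.29$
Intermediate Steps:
$k{\left(L,T \right)} = -3 + T$
$\frac{6 + 38}{26 + k{\left(b,5 \right)}} 354 = \frac{6 + 38}{26 + \left(-3 + 5\right)} 354 = \frac{44}{26 + 2} \cdot 354 = \frac{44}{28} \cdot 354 = 44 \cdot \frac{1}{28} \cdot 354 = \frac{11}{7} \cdot 354 = \frac{3894}{7}$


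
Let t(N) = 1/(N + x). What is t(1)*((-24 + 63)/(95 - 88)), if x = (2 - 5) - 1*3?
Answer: -39/35 ≈ -1.1143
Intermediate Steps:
x = -6 (x = -3 - 3 = -6)
t(N) = 1/(-6 + N) (t(N) = 1/(N - 6) = 1/(-6 + N))
t(1)*((-24 + 63)/(95 - 88)) = ((-24 + 63)/(95 - 88))/(-6 + 1) = (39/7)/(-5) = -39/(5*7) = -⅕*39/7 = -39/35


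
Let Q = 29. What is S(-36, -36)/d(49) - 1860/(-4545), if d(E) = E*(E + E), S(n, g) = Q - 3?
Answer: 301663/727503 ≈ 0.41466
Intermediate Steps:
S(n, g) = 26 (S(n, g) = 29 - 3 = 26)
d(E) = 2*E² (d(E) = E*(2*E) = 2*E²)
S(-36, -36)/d(49) - 1860/(-4545) = 26/((2*49²)) - 1860/(-4545) = 26/((2*2401)) - 1860*(-1/4545) = 26/4802 + 124/303 = 26*(1/4802) + 124/303 = 13/2401 + 124/303 = 301663/727503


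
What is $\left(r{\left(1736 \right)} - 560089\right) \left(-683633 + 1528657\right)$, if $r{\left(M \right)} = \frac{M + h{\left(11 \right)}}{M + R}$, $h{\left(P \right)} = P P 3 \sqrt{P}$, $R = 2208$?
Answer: $- \frac{233331119667840}{493} + \frac{38342964 \sqrt{11}}{493} \approx -4.7329 \cdot 10^{11}$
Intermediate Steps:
$h{\left(P \right)} = 3 P^{\frac{5}{2}}$ ($h{\left(P \right)} = P^{2} \cdot 3 \sqrt{P} = 3 P^{2} \sqrt{P} = 3 P^{\frac{5}{2}}$)
$r{\left(M \right)} = \frac{M + 363 \sqrt{11}}{2208 + M}$ ($r{\left(M \right)} = \frac{M + 3 \cdot 11^{\frac{5}{2}}}{M + 2208} = \frac{M + 3 \cdot 121 \sqrt{11}}{2208 + M} = \frac{M + 363 \sqrt{11}}{2208 + M}$)
$\left(r{\left(1736 \right)} - 560089\right) \left(-683633 + 1528657\right) = \left(\frac{1736 + 363 \sqrt{11}}{2208 + 1736} - 560089\right) \left(-683633 + 1528657\right) = \left(\frac{1736 + 363 \sqrt{11}}{3944} - 560089\right) 845024 = \left(\left(\frac{217}{493} + \frac{363 \sqrt{11}}{3944}\right) - 560089\right) 845024 = \left(- \frac{276123660}{493} + \frac{363 \sqrt{11}}{3944}\right) 845024 = - \frac{233331119667840}{493} + \frac{38342964 \sqrt{11}}{493}$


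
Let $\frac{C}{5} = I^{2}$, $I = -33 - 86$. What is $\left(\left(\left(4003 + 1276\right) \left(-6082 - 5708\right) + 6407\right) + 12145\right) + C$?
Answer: $-62150053$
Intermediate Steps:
$I = -119$ ($I = -33 - 86 = -119$)
$C = 70805$ ($C = 5 \left(-119\right)^{2} = 5 \cdot 14161 = 70805$)
$\left(\left(\left(4003 + 1276\right) \left(-6082 - 5708\right) + 6407\right) + 12145\right) + C = \left(\left(\left(4003 + 1276\right) \left(-6082 - 5708\right) + 6407\right) + 12145\right) + 70805 = \left(\left(5279 \left(-11790\right) + 6407\right) + 12145\right) + 70805 = \left(\left(-62239410 + 6407\right) + 12145\right) + 70805 = \left(-62233003 + 12145\right) + 70805 = -62220858 + 70805 = -62150053$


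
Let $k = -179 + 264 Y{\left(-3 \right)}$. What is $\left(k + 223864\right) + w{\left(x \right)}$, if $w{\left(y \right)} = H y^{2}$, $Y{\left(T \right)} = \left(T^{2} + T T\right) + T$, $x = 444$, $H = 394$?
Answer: $77899229$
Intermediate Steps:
$Y{\left(T \right)} = T + 2 T^{2}$ ($Y{\left(T \right)} = \left(T^{2} + T^{2}\right) + T = 2 T^{2} + T = T + 2 T^{2}$)
$k = 3781$ ($k = -179 + 264 \left(- 3 \left(1 + 2 \left(-3\right)\right)\right) = -179 + 264 \left(- 3 \left(1 - 6\right)\right) = -179 + 264 \left(\left(-3\right) \left(-5\right)\right) = -179 + 264 \cdot 15 = -179 + 3960 = 3781$)
$w{\left(y \right)} = 394 y^{2}$
$\left(k + 223864\right) + w{\left(x \right)} = \left(3781 + 223864\right) + 394 \cdot 444^{2} = 227645 + 394 \cdot 197136 = 227645 + 77671584 = 77899229$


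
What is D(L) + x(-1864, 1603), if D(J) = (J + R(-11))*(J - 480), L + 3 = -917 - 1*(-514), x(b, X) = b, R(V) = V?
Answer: 367598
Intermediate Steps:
L = -406 (L = -3 + (-917 - 1*(-514)) = -3 + (-917 + 514) = -3 - 403 = -406)
D(J) = (-480 + J)*(-11 + J) (D(J) = (J - 11)*(J - 480) = (-11 + J)*(-480 + J) = (-480 + J)*(-11 + J))
D(L) + x(-1864, 1603) = (5280 + (-406)² - 491*(-406)) - 1864 = (5280 + 164836 + 199346) - 1864 = 369462 - 1864 = 367598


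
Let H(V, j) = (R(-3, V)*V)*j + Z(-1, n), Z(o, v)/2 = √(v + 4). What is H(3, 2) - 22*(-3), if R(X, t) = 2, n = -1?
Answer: 78 + 2*√3 ≈ 81.464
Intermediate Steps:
Z(o, v) = 2*√(4 + v) (Z(o, v) = 2*√(v + 4) = 2*√(4 + v))
H(V, j) = 2*√3 + 2*V*j (H(V, j) = (2*V)*j + 2*√(4 - 1) = 2*V*j + 2*√3 = 2*√3 + 2*V*j)
H(3, 2) - 22*(-3) = (2*√3 + 2*3*2) - 22*(-3) = (2*√3 + 12) + 66 = (12 + 2*√3) + 66 = 78 + 2*√3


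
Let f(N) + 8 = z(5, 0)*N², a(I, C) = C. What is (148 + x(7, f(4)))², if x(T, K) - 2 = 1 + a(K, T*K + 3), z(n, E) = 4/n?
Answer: 879844/25 ≈ 35194.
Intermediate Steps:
f(N) = -8 + 4*N²/5 (f(N) = -8 + (4/5)*N² = -8 + (4*(⅕))*N² = -8 + 4*N²/5)
x(T, K) = 6 + K*T (x(T, K) = 2 + (1 + (T*K + 3)) = 2 + (1 + (K*T + 3)) = 2 + (1 + (3 + K*T)) = 2 + (4 + K*T) = 6 + K*T)
(148 + x(7, f(4)))² = (148 + (6 + (-8 + (⅘)*4²)*7))² = (148 + (6 + (-8 + (⅘)*16)*7))² = (148 + (6 + (-8 + 64/5)*7))² = (148 + (6 + (24/5)*7))² = (148 + (6 + 168/5))² = (148 + 198/5)² = (938/5)² = 879844/25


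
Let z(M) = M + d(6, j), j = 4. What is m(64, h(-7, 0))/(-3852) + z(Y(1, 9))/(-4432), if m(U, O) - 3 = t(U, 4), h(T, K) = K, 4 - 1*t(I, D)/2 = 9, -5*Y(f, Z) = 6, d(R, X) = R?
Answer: 3917/5335020 ≈ 0.00073421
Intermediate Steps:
Y(f, Z) = -6/5 (Y(f, Z) = -1/5*6 = -6/5)
t(I, D) = -10 (t(I, D) = 8 - 2*9 = 8 - 18 = -10)
z(M) = 6 + M (z(M) = M + 6 = 6 + M)
m(U, O) = -7 (m(U, O) = 3 - 10 = -7)
m(64, h(-7, 0))/(-3852) + z(Y(1, 9))/(-4432) = -7/(-3852) + (6 - 6/5)/(-4432) = -7*(-1/3852) + (24/5)*(-1/4432) = 7/3852 - 3/2770 = 3917/5335020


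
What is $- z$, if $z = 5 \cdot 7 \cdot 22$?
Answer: $-770$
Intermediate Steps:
$z = 770$ ($z = 35 \cdot 22 = 770$)
$- z = \left(-1\right) 770 = -770$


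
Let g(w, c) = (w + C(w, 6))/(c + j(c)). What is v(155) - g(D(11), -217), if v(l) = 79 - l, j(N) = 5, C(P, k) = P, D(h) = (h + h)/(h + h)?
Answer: -8055/106 ≈ -75.991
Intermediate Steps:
D(h) = 1 (D(h) = (2*h)/((2*h)) = (2*h)*(1/(2*h)) = 1)
g(w, c) = 2*w/(5 + c) (g(w, c) = (w + w)/(c + 5) = (2*w)/(5 + c) = 2*w/(5 + c))
v(155) - g(D(11), -217) = (79 - 1*155) - 2/(5 - 217) = (79 - 155) - 2/(-212) = -76 - 2*(-1)/212 = -76 - 1*(-1/106) = -76 + 1/106 = -8055/106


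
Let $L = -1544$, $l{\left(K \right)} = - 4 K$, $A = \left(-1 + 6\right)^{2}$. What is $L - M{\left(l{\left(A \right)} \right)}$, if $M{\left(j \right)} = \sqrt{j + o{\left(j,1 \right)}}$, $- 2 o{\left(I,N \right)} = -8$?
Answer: $-1544 - 4 i \sqrt{6} \approx -1544.0 - 9.798 i$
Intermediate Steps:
$o{\left(I,N \right)} = 4$ ($o{\left(I,N \right)} = \left(- \frac{1}{2}\right) \left(-8\right) = 4$)
$A = 25$ ($A = 5^{2} = 25$)
$M{\left(j \right)} = \sqrt{4 + j}$ ($M{\left(j \right)} = \sqrt{j + 4} = \sqrt{4 + j}$)
$L - M{\left(l{\left(A \right)} \right)} = -1544 - \sqrt{4 - 100} = -1544 - \sqrt{-96} = -1544 - 4 i \sqrt{6}$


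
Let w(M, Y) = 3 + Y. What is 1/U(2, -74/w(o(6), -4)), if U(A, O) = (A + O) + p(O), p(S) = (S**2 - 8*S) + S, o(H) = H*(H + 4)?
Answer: 1/5034 ≈ 0.00019865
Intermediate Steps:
o(H) = H*(4 + H)
p(S) = S**2 - 7*S
U(A, O) = A + O + O*(-7 + O) (U(A, O) = (A + O) + O*(-7 + O) = A + O + O*(-7 + O))
1/U(2, -74/w(o(6), -4)) = 1/(2 - 74/(3 - 4) + (-74/(3 - 4))*(-7 - 74/(3 - 4))) = 1/(2 - 74/(-1) + (-74/(-1))*(-7 - 74/(-1))) = 1/(2 - 74*(-1) + (-74*(-1))*(-7 - 74*(-1))) = 1/(2 + 74 + 74*(-7 + 74)) = 1/(2 + 74 + 74*67) = 1/(2 + 74 + 4958) = 1/5034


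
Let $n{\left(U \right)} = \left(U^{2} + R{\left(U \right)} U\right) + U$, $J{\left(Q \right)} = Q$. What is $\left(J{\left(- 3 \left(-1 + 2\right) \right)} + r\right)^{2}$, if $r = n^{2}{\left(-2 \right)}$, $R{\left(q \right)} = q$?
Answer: $1089$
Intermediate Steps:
$n{\left(U \right)} = U + 2 U^{2}$ ($n{\left(U \right)} = \left(U^{2} + U U\right) + U = \left(U^{2} + U^{2}\right) + U = 2 U^{2} + U = U + 2 U^{2}$)
$r = 36$ ($r = \left(- 2 \left(1 + 2 \left(-2\right)\right)\right)^{2} = \left(- 2 \left(1 - 4\right)\right)^{2} = \left(\left(-2\right) \left(-3\right)\right)^{2} = 6^{2} = 36$)
$\left(J{\left(- 3 \left(-1 + 2\right) \right)} + r\right)^{2} = \left(- 3 \left(-1 + 2\right) + 36\right)^{2} = \left(\left(-3\right) 1 + 36\right)^{2} = \left(-3 + 36\right)^{2} = 33^{2} = 1089$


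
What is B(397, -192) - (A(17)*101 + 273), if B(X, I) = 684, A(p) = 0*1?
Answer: 411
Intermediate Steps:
A(p) = 0
B(397, -192) - (A(17)*101 + 273) = 684 - (0*101 + 273) = 684 - (0 + 273) = 684 - 1*273 = 684 - 273 = 411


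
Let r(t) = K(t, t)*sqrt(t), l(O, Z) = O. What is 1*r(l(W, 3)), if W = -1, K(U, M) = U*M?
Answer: I ≈ 1.0*I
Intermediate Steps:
K(U, M) = M*U
r(t) = t**(5/2) (r(t) = (t*t)*sqrt(t) = t**2*sqrt(t) = t**(5/2))
1*r(l(W, 3)) = 1*(-1)**(5/2) = 1*I = I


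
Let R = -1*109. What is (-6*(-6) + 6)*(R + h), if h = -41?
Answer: -6300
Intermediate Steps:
R = -109
(-6*(-6) + 6)*(R + h) = (-6*(-6) + 6)*(-109 - 41) = (36 + 6)*(-150) = 42*(-150) = -6300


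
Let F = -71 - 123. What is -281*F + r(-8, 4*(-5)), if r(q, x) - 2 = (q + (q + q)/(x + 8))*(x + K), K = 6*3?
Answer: 163588/3 ≈ 54529.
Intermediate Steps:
F = -194
K = 18
r(q, x) = 2 + (18 + x)*(q + 2*q/(8 + x)) (r(q, x) = 2 + (q + (q + q)/(x + 8))*(x + 18) = 2 + (q + (2*q)/(8 + x))*(18 + x) = 2 + (q + 2*q/(8 + x))*(18 + x) = 2 + (18 + x)*(q + 2*q/(8 + x)))
-281*F + r(-8, 4*(-5)) = -281*(-194) + (16 + 2*(4*(-5)) + 180*(-8) - 8*(4*(-5))² + 28*(-8)*(4*(-5)))/(8 + 4*(-5)) = 54514 + (16 + 2*(-20) - 1440 - 8*(-20)² + 28*(-8)*(-20))/(8 - 20) = 54514 + (16 - 40 - 1440 - 8*400 + 4480)/(-12) = 54514 - (16 - 40 - 1440 - 3200 + 4480)/12 = 54514 - 1/12*(-184) = 54514 + 46/3 = 163588/3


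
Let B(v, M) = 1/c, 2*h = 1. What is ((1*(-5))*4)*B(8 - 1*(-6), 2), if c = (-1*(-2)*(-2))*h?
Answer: 10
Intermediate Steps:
h = 1/2 (h = (1/2)*1 = 1/2 ≈ 0.50000)
c = -2 (c = (-1*(-2)*(-2))*(1/2) = (2*(-2))*(1/2) = -4*1/2 = -2)
B(v, M) = -1/2 (B(v, M) = 1/(-2) = -1/2)
((1*(-5))*4)*B(8 - 1*(-6), 2) = ((1*(-5))*4)*(-1/2) = -5*4*(-1/2) = -20*(-1/2) = 10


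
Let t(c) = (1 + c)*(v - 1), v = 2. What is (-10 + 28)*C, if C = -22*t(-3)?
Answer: 792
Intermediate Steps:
t(c) = 1 + c (t(c) = (1 + c)*(2 - 1) = (1 + c)*1 = 1 + c)
C = 44 (C = -22*(1 - 3) = -22*(-2) = 44)
(-10 + 28)*C = (-10 + 28)*44 = 18*44 = 792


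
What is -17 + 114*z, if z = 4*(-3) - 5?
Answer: -1955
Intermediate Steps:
z = -17 (z = -12 - 5 = -17)
-17 + 114*z = -17 + 114*(-17) = -17 - 1938 = -1955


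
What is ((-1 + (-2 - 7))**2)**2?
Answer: 10000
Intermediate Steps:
((-1 + (-2 - 7))**2)**2 = ((-1 - 9)**2)**2 = ((-10)**2)**2 = 100**2 = 10000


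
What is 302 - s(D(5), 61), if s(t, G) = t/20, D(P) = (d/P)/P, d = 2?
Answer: 75499/250 ≈ 302.00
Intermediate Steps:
D(P) = 2/P² (D(P) = (2/P)/P = 2/P²)
s(t, G) = t/20 (s(t, G) = t*(1/20) = t/20)
302 - s(D(5), 61) = 302 - 2/5²/20 = 302 - 2*(1/25)/20 = 302 - 2/(20*25) = 302 - 1*1/250 = 302 - 1/250 = 75499/250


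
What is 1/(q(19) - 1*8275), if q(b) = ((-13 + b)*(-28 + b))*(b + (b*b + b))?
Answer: -1/29821 ≈ -3.3533e-5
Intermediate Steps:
q(b) = (-28 + b)*(-13 + b)*(b**2 + 2*b) (q(b) = ((-28 + b)*(-13 + b))*(b + (b**2 + b)) = ((-28 + b)*(-13 + b))*(b + (b + b**2)) = ((-28 + b)*(-13 + b))*(b**2 + 2*b) = (-28 + b)*(-13 + b)*(b**2 + 2*b))
1/(q(19) - 1*8275) = 1/(19*(728 + 19**3 - 39*19**2 + 282*19) - 1*8275) = 1/(19*(728 + 6859 - 39*361 + 5358) - 8275) = 1/(19*(728 + 6859 - 14079 + 5358) - 8275) = 1/(19*(-1134) - 8275) = 1/(-21546 - 8275) = 1/(-29821) = -1/29821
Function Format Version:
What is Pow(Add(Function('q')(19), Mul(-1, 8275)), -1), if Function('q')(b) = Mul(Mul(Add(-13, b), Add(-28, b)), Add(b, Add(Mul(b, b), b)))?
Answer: Rational(-1, 29821) ≈ -3.3533e-5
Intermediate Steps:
Function('q')(b) = Mul(Add(-28, b), Add(-13, b), Add(Pow(b, 2), Mul(2, b))) (Function('q')(b) = Mul(Mul(Add(-28, b), Add(-13, b)), Add(b, Add(Pow(b, 2), b))) = Mul(Mul(Add(-28, b), Add(-13, b)), Add(b, Add(b, Pow(b, 2)))) = Mul(Mul(Add(-28, b), Add(-13, b)), Add(Pow(b, 2), Mul(2, b))) = Mul(Add(-28, b), Add(-13, b), Add(Pow(b, 2), Mul(2, b))))
Pow(Add(Function('q')(19), Mul(-1, 8275)), -1) = Pow(Add(Mul(19, Add(728, Pow(19, 3), Mul(-39, Pow(19, 2)), Mul(282, 19))), Mul(-1, 8275)), -1) = Pow(Add(Mul(19, Add(728, 6859, Mul(-39, 361), 5358)), -8275), -1) = Pow(Add(Mul(19, Add(728, 6859, -14079, 5358)), -8275), -1) = Pow(Add(Mul(19, -1134), -8275), -1) = Pow(Add(-21546, -8275), -1) = Pow(-29821, -1) = Rational(-1, 29821)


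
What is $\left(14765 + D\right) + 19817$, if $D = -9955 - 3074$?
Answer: $21553$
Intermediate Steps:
$D = -13029$ ($D = -9955 - 3074 = -13029$)
$\left(14765 + D\right) + 19817 = \left(14765 - 13029\right) + 19817 = 1736 + 19817 = 21553$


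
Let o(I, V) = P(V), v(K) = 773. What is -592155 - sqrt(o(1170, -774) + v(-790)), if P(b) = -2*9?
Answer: -592155 - sqrt(755) ≈ -5.9218e+5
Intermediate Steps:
P(b) = -18
o(I, V) = -18
-592155 - sqrt(o(1170, -774) + v(-790)) = -592155 - sqrt(-18 + 773) = -592155 - sqrt(755)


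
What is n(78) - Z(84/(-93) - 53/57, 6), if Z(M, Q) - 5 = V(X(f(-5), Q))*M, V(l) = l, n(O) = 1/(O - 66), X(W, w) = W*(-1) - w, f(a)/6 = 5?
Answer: -501167/7068 ≈ -70.906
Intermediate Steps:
f(a) = 30 (f(a) = 6*5 = 30)
X(W, w) = -W - w
n(O) = 1/(-66 + O)
Z(M, Q) = 5 + M*(-30 - Q) (Z(M, Q) = 5 + (-1*30 - Q)*M = 5 + (-30 - Q)*M = 5 + M*(-30 - Q))
n(78) - Z(84/(-93) - 53/57, 6) = 1/(-66 + 78) - (5 - (84/(-93) - 53/57)*(30 + 6)) = 1/12 - (5 - 1*(84*(-1/93) - 53*1/57)*36) = 1/12 - (5 - 1*(-28/31 - 53/57)*36) = 1/12 - (5 - 1*(-3239/1767)*36) = 1/12 - (5 + 38868/589) = 1/12 - 1*41813/589 = 1/12 - 41813/589 = -501167/7068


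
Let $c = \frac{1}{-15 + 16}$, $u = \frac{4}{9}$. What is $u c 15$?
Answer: $\frac{20}{3} \approx 6.6667$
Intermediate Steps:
$u = \frac{4}{9}$ ($u = 4 \cdot \frac{1}{9} = \frac{4}{9} \approx 0.44444$)
$c = 1$ ($c = 1^{-1} = 1$)
$u c 15 = \frac{4}{9} \cdot 1 \cdot 15 = \frac{4}{9} \cdot 15 = \frac{20}{3}$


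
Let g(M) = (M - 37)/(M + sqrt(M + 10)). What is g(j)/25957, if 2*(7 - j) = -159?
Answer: 17127/766847651 - 99*sqrt(386)/766847651 ≈ 1.9798e-5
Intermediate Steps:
j = 173/2 (j = 7 - 1/2*(-159) = 7 + 159/2 = 173/2 ≈ 86.500)
g(M) = (-37 + M)/(M + sqrt(10 + M))
g(j)/25957 = ((-37 + 173/2)/(173/2 + sqrt(10 + 173/2)))/25957 = ((99/2)/(173/2 + sqrt(193/2)))*(1/25957) = ((99/2)/(173/2 + sqrt(386)/2))*(1/25957) = (99/(2*(173/2 + sqrt(386)/2)))*(1/25957) = 99/(51914*(173/2 + sqrt(386)/2))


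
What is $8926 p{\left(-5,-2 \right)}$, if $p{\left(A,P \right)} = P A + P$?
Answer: $71408$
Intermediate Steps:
$p{\left(A,P \right)} = P + A P$ ($p{\left(A,P \right)} = A P + P = P + A P$)
$8926 p{\left(-5,-2 \right)} = 8926 \left(- 2 \left(1 - 5\right)\right) = 8926 \left(\left(-2\right) \left(-4\right)\right) = 8926 \cdot 8 = 71408$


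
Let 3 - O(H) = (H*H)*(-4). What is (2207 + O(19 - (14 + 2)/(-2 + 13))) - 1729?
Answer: 207197/121 ≈ 1712.4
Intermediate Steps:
O(H) = 3 + 4*H² (O(H) = 3 - H*H*(-4) = 3 - H²*(-4) = 3 - (-4)*H² = 3 + 4*H²)
(2207 + O(19 - (14 + 2)/(-2 + 13))) - 1729 = (2207 + (3 + 4*(19 - (14 + 2)/(-2 + 13))²)) - 1729 = (2207 + (3 + 4*(19 - 16/11)²)) - 1729 = (2207 + (3 + 4*(193/11)²)) - 1729 = (2207 + (3 + 4*(37249/121))) - 1729 = (2207 + (3 + 148996/121)) - 1729 = (2207 + 149359/121) - 1729 = 416406/121 - 1729 = 207197/121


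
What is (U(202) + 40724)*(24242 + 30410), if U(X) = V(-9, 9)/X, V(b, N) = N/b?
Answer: 224790425522/101 ≈ 2.2256e+9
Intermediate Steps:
U(X) = -1/X (U(X) = (9/(-9))/X = (9*(-⅑))/X = -1/X)
(U(202) + 40724)*(24242 + 30410) = (-1/202 + 40724)*(24242 + 30410) = (-1*1/202 + 40724)*54652 = (-1/202 + 40724)*54652 = (8226247/202)*54652 = 224790425522/101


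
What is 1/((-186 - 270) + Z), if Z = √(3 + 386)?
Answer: -456/207547 - √389/207547 ≈ -0.0022921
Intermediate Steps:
Z = √389 ≈ 19.723
1/((-186 - 270) + Z) = 1/((-186 - 270) + √389) = 1/(-456 + √389)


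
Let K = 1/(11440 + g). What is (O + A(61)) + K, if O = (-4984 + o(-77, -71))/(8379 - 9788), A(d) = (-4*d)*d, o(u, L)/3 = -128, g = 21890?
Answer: -698803044631/46961970 ≈ -14880.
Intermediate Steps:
o(u, L) = -384 (o(u, L) = 3*(-128) = -384)
A(d) = -4*d²
O = 5368/1409 (O = (-4984 - 384)/(8379 - 9788) = -5368/(-1409) = -5368*(-1/1409) = 5368/1409 ≈ 3.8098)
K = 1/33330 (K = 1/(11440 + 21890) = 1/33330 ≈ 3.0003e-5)
(O + A(61)) + K = (5368/1409 - 4*61²) + 1/33330 = (5368/1409 - 4*3721) + 1/33330 = (5368/1409 - 14884) + 1/33330 = -20966188/1409 + 1/33330 = -698803044631/46961970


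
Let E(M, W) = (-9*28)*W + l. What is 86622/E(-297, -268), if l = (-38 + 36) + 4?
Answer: 43311/33769 ≈ 1.2826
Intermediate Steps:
l = 2 (l = -2 + 4 = 2)
E(M, W) = 2 - 252*W (E(M, W) = (-9*28)*W + 2 = -252*W + 2 = 2 - 252*W)
86622/E(-297, -268) = 86622/(2 - 252*(-268)) = 86622/(2 + 67536) = 86622/67538 = 86622*(1/67538) = 43311/33769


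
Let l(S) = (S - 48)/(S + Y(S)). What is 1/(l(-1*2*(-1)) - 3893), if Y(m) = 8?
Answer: -5/19488 ≈ -0.00025657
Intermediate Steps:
l(S) = (-48 + S)/(8 + S) (l(S) = (S - 48)/(S + 8) = (-48 + S)/(8 + S))
1/(l(-1*2*(-1)) - 3893) = 1/((-48 - 1*2*(-1))/(8 - 1*2*(-1)) - 3893) = 1/((-48 - 2*(-1))/(8 - 2*(-1)) - 3893) = 1/((-48 + 2)/(8 + 2) - 3893) = 1/(-46/10 - 3893) = 1/((1/10)*(-46) - 3893) = 1/(-23/5 - 3893) = 1/(-19488/5) = -5/19488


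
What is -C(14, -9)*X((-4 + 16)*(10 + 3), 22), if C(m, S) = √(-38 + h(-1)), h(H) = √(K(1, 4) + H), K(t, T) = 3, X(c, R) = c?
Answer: -156*I*√(38 - √2) ≈ -943.58*I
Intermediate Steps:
h(H) = √(3 + H)
C(m, S) = √(-38 + √2) (C(m, S) = √(-38 + √(3 - 1)) = √(-38 + √2))
-C(14, -9)*X((-4 + 16)*(10 + 3), 22) = -√(-38 + √2)*(-4 + 16)*(10 + 3) = -√(-38 + √2)*12*13 = -√(-38 + √2)*156 = -156*√(-38 + √2)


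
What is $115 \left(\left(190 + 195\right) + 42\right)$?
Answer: $49105$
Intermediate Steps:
$115 \left(\left(190 + 195\right) + 42\right) = 115 \left(385 + 42\right) = 115 \cdot 427 = 49105$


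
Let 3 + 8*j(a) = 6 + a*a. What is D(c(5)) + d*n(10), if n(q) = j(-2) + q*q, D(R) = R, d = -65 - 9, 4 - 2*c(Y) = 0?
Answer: -29851/4 ≈ -7462.8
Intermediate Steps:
j(a) = 3/8 + a²/8 (j(a) = -3/8 + (6 + a*a)/8 = -3/8 + (6 + a²)/8 = -3/8 + (¾ + a²/8) = 3/8 + a²/8)
c(Y) = 2 (c(Y) = 2 - ½*0 = 2 + 0 = 2)
d = -74
n(q) = 7/8 + q² (n(q) = (3/8 + (⅛)*(-2)²) + q*q = (3/8 + (⅛)*4) + q² = (3/8 + ½) + q² = 7/8 + q²)
D(c(5)) + d*n(10) = 2 - 74*(7/8 + 10²) = 2 - 74*(7/8 + 100) = 2 - 74*807/8 = 2 - 29859/4 = -29851/4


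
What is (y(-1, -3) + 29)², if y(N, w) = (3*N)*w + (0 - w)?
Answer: 1681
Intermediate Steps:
y(N, w) = -w + 3*N*w (y(N, w) = 3*N*w - w = -w + 3*N*w)
(y(-1, -3) + 29)² = (-3*(-1 + 3*(-1)) + 29)² = (-3*(-1 - 3) + 29)² = (-3*(-4) + 29)² = (12 + 29)² = 41² = 1681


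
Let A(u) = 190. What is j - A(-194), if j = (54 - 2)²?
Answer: 2514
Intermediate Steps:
j = 2704 (j = 52² = 2704)
j - A(-194) = 2704 - 1*190 = 2704 - 190 = 2514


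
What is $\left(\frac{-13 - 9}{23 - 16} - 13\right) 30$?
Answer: $- \frac{3390}{7} \approx -484.29$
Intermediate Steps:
$\left(\frac{-13 - 9}{23 - 16} - 13\right) 30 = \left(- \frac{22}{7} - 13\right) 30 = \left(- \frac{113}{7}\right) 30 = - \frac{3390}{7}$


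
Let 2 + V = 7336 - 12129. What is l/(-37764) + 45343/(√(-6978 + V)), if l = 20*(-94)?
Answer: 470/9441 - 45343*I*√11773/11773 ≈ 0.049783 - 417.89*I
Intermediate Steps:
V = -4795 (V = -2 + (7336 - 12129) = -2 - 4793 = -4795)
l = -1880
l/(-37764) + 45343/(√(-6978 + V)) = -1880/(-37764) + 45343/(√(-6978 - 4795)) = -1880*(-1/37764) + 45343/(√(-11773)) = 470/9441 + 45343/((I*√11773)) = 470/9441 + 45343*(-I*√11773/11773) = 470/9441 - 45343*I*√11773/11773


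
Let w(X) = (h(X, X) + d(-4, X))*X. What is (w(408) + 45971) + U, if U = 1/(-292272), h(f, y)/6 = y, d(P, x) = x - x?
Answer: 305352633359/292272 ≈ 1.0448e+6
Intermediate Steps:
d(P, x) = 0
h(f, y) = 6*y
U = -1/292272 ≈ -3.4215e-6
w(X) = 6*X² (w(X) = (6*X + 0)*X = (6*X)*X = 6*X²)
(w(408) + 45971) + U = (6*408² + 45971) - 1/292272 = (6*166464 + 45971) - 1/292272 = (998784 + 45971) - 1/292272 = 1044755 - 1/292272 = 305352633359/292272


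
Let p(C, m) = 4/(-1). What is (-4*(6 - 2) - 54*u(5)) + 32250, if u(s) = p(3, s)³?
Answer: 35690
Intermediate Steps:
p(C, m) = -4 (p(C, m) = 4*(-1) = -4)
u(s) = -64 (u(s) = (-4)³ = -64)
(-4*(6 - 2) - 54*u(5)) + 32250 = (-4*(6 - 2) - 54*(-64)) + 32250 = (-4*4 + 3456) + 32250 = (-16 + 3456) + 32250 = 3440 + 32250 = 35690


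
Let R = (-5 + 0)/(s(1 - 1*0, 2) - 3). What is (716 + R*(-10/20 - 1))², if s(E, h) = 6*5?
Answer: 166229449/324 ≈ 5.1305e+5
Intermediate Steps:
s(E, h) = 30
R = -5/27 (R = (-5 + 0)/(30 - 3) = -5/27 ≈ -0.18519)
(716 + R*(-10/20 - 1))² = (716 - 5*(-10/20 - 1)/27)² = (716 - 5*(-10*1/20 - 1)/27)² = (716 - 5*(-½ - 1)/27)² = (716 - 5/27*(-3/2))² = (716 + 5/18)² = (12893/18)² = 166229449/324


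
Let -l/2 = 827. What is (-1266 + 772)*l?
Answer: 817076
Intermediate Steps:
l = -1654 (l = -2*827 = -1654)
(-1266 + 772)*l = (-1266 + 772)*(-1654) = -494*(-1654) = 817076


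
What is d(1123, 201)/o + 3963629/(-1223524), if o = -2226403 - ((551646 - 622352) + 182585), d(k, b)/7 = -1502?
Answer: -272212300413/84145416052 ≈ -3.2350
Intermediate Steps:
d(k, b) = -10514 (d(k, b) = 7*(-1502) = -10514)
o = -2338282 (o = -2226403 - (-70706 + 182585) = -2226403 - 1*111879 = -2226403 - 111879 = -2338282)
d(1123, 201)/o + 3963629/(-1223524) = -10514/(-2338282) + 3963629/(-1223524) = -10514*(-1/2338282) + 3963629*(-1/1223524) = 5257/1169141 - 3963629/1223524 = -272212300413/84145416052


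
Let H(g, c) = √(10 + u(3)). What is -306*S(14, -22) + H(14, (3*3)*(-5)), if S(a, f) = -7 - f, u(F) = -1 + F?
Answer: -4590 + 2*√3 ≈ -4586.5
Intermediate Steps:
H(g, c) = 2*√3 (H(g, c) = √(10 + (-1 + 3)) = √(10 + 2) = √12 = 2*√3)
-306*S(14, -22) + H(14, (3*3)*(-5)) = -306*(-7 - 1*(-22)) + 2*√3 = -306*(-7 + 22) + 2*√3 = -306*15 + 2*√3 = -4590 + 2*√3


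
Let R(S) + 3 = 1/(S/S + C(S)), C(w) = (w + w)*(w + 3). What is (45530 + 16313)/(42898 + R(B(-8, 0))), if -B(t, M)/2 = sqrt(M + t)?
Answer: 185529*(-21*I + 8*sqrt(2))/(8*(-337798*I + 128685*sqrt(2))) ≈ 1.4417 - 2.2259e-7*I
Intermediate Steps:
C(w) = 2*w*(3 + w) (C(w) = (2*w)*(3 + w) = 2*w*(3 + w))
B(t, M) = -2*sqrt(M + t)
R(S) = -3 + 1/(1 + 2*S*(3 + S)) (R(S) = -3 + 1/(S/S + 2*S*(3 + S)) = -3 + 1/(1 + 2*S*(3 + S)))
(45530 + 16313)/(42898 + R(B(-8, 0))) = (45530 + 16313)/(42898 + 2*(-1 - 3*(-2*sqrt(0 - 8))*(3 - 2*sqrt(0 - 8)))/(1 + 2*(-2*sqrt(0 - 8))*(3 - 2*sqrt(0 - 8)))) = 61843/(42898 + 2*(-1 - 3*(-4*I*sqrt(2))*(3 - 4*I*sqrt(2)))/(1 + 2*(-4*I*sqrt(2))*(3 - 4*I*sqrt(2)))) = 61843/(42898 + 2*(-1 + 12*I*sqrt(2)*(3 - 4*I*sqrt(2)))/(1 - 8*I*sqrt(2)*(3 - 4*I*sqrt(2))))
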